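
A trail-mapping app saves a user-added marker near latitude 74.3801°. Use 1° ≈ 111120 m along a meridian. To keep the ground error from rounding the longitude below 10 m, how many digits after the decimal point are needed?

At 74.3801° one degree of longitude covers 111120 × cos 74.3801° ≈ 111120 × 0.2693 ≈ 29919.5 m.
N decimal places → at most half a unit in the last place, 0.5 × 10⁻ᴺ° = 29919.5/2 × 10⁻ᴺ m.
Need 0.5 × 29919.5 × 10⁻ᴺ ≤ 10 → 10⁻ᴺ ≤ 6.685e-04, so N ≥ 3.17.
So 4 decimal places suffice (1.5 m); 3 would allow up to 15 m.

4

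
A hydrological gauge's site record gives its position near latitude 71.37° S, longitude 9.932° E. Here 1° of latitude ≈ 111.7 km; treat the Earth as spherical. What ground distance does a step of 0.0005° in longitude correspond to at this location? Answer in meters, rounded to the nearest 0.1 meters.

At 71.37° a degree of longitude is 111700 × cos 71.37° ≈ 35683.2 m, so 0.0005° corresponds to 17.8416 m.

17.8 meters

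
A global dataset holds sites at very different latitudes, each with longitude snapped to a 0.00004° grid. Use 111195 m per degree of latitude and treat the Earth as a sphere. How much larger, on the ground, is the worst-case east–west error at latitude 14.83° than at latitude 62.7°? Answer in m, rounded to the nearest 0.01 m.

With a 0.00004° grid the true value lies within half a step, ±0.00004°/2 = ±2e-05°, of the stored one.
Error at 14.83° = 2e-05° × 111195 × cos 14.83° ≈ 2.2239 × 0.9667 = 2.1498 m.
At 62.7°: 2e-05° × 111195 × cos 62.7° = 2e-05 × 111195 × 0.4586 ≈ 1.02 m.
So the lower-latitude error exceeds the higher by 2.1498 − 1.02 = 1.1298 m.

1.13 m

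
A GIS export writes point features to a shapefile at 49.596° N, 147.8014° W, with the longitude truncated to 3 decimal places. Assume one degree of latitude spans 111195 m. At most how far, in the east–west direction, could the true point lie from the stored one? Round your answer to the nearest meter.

72 meters

Truncating at 3 decimal places can drop up to a full unit in the last place, so the longitude may be off by as much as 0.001°.
Parallels shrink by cos φ, so at 49.596° a degree of longitude is 111195 × 0.6482 ≈ 72073.6 m.
So at most 0.001° × 72073.6 ≈ 72.0736 m east–west.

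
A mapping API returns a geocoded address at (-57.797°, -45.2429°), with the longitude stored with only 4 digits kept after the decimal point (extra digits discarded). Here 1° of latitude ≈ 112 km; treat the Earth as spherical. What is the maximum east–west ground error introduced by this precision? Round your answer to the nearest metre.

Truncating at 4 decimal places can drop up to a full unit in the last place, so the longitude may be off by as much as 0.0001°.
At latitude 57.797° a degree of longitude spans 112000 m × cos 57.797° = 112000 × 0.5329 ≈ 59687.1 m.
Maximum E–W displacement: 0.0001 × 59687.1 = 5.96871 m.

6 metres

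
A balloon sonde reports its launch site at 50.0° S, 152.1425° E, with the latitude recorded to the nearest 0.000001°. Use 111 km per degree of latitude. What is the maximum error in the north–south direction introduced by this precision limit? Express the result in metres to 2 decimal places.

Rounding to 6 decimal places leaves the latitude within ±5e-07° of the true value.
North–south distance: 5e-07° × 111000 m/° = 0.0555 m.

0.06 metres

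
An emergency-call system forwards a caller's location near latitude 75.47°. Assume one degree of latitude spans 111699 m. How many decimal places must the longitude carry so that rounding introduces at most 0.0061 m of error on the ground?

At 75.47° one degree of longitude covers 111699 × cos 75.47° ≈ 111699 × 0.2509 ≈ 28023.8 m.
With N decimal places the half-ulp bound is 0.5·10⁻ᴺ°, or 0.5·10⁻ᴺ × 28023.8 m on the ground.
Need 0.5 × 28023.8 × 10⁻ᴺ ≤ 0.0061 → 10⁻ᴺ ≤ 4.353e-07, so N ≥ 6.36.
So 7 decimal places suffice (0.0014 m); 6 would allow up to 0.014 m.

7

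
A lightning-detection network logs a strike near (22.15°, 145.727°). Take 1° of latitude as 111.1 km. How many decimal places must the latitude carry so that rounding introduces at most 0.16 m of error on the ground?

6

One degree of latitude covers 111100 m.
Rounding to N decimal places gives at most 0.5 × 10⁻ᴺ degrees of error, i.e. 0.5 × 10⁻ᴺ × 111100 m.
Need 0.5 × 111100 × 10⁻ᴺ ≤ 0.16 → 10⁻ᴺ ≤ 2.880e-06, so N ≥ 5.54.
So 6 decimal places suffice (0.0555 m); 5 would allow up to 0.555 m.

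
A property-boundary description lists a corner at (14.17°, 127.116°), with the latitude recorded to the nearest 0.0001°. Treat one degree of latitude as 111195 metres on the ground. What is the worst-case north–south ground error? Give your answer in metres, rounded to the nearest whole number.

6 metres

Rounding to 4 decimal places leaves the latitude within ±5e-05° of the true value.
North–south distance: 5e-05° × 111195 m/° = 5.55975 m.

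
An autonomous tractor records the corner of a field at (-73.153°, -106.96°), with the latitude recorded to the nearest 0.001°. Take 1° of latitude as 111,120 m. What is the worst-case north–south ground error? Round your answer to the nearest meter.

56 meters

Rounding to 3 decimal places leaves the latitude within ±0.0005° of the true value.
North–south distance: 0.0005° × 111120 m/° = 55.56 m.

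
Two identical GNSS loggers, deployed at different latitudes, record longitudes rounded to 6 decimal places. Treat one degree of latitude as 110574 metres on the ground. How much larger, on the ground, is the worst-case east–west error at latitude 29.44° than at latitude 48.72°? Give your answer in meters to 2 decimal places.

Rounding to 6 decimal places leaves the longitude within ±5e-07° of the true value.
At 29.44°: 5e-07° × 110574 × cos 29.44° = 5e-07 × 110574 × 0.8709 ≈ 0.048148 m.
Error at 48.72° = 5e-07° × 110574 × cos 48.72° ≈ 0.055287 × 0.6597 = 0.036475 m.
So the lower-latitude error exceeds the higher by 0.048148 − 0.036475 = 0.011673 m.

0.01 meters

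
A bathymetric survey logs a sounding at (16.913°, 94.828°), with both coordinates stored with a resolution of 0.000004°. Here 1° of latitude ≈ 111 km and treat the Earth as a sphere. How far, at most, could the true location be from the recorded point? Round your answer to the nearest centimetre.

With a 0.000004° grid the true value lies within half a step, ±0.000004°/2 = ±2e-06°, of the stored one.
N–S: 2e-06° × 111000 m/° = 0.222 m.
E–W at 16.913°: 2e-06° × 111000 × cos 16.913° = 2e-06 × 111000 × 0.9567 ≈ 0.212398 m.
Combining orthogonally: (0.222² + 0.212398²)^½ ≈ 0.307241 m.
That is 0.307241 m = 30.724 cm.

31 centimetres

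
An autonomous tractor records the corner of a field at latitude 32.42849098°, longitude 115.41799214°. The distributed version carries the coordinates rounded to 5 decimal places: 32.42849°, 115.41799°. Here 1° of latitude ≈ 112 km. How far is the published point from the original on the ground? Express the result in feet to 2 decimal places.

Δlat = 32.42849098 − 32.42849 = +0.00000098°; Δlon = 115.41799214 − 115.41799 = +0.00000214°.
N–S: 0.00000098° × 112000 m/° = 0.10976 m.
East–west at this latitude: 0.00000214° × 112000 × cos 32.4285° ≈ 0.00000214 × 94534.9 = 0.202305 m.
Hypotenuse of the two orthogonal shifts: √(0.10976² + 0.202305²) = 0.230162 m.
Converting: 0.230162 m × 3.2808 ft/m ≈ 0.75512 ft.

0.76 feet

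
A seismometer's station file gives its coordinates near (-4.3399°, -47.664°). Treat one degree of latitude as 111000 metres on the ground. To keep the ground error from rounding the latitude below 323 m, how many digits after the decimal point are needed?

3

One degree of latitude covers 111000 m.
N decimal places → at most half a unit in the last place, 0.5 × 10⁻ᴺ° = 111000/2 × 10⁻ᴺ m.
Setting 55500 × 10⁻ᴺ ≤ 323 gives 10ᴺ ≥ 171.8, i.e. N ≥ 2.24.
So 3 decimal places suffice (55.5 m); 2 would allow up to 555 m.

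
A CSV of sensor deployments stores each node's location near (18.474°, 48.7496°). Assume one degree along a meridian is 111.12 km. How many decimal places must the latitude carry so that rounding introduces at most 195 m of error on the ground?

3 decimal places

One degree of latitude covers 111120 m.
N decimal places → at most half a unit in the last place, 0.5 × 10⁻ᴺ° = 111120/2 × 10⁻ᴺ m.
Setting 55560 × 10⁻ᴺ ≤ 195 gives 10ᴺ ≥ 284.9, i.e. N ≥ 2.45.
At 2 places the error can reach 556 m, but 3 places keeps it to 55.6 m.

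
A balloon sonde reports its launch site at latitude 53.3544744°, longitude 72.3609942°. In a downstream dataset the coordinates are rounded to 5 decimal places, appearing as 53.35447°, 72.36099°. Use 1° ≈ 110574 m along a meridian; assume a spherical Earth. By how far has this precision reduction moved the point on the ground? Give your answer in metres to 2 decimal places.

0.56 metres

The latitude changed by +0.0000044° and the longitude by +0.0000042°.
N–S: 0.0000044° × 110574 m/° = 0.486526 m.
East–west at this latitude: 0.0000042° × 110574 × cos 53.3545° ≈ 0.0000042 × 65997.5 = 0.277189 m.
Distance: √(0.486526² + 0.277189²) ≈ 0.559947 m.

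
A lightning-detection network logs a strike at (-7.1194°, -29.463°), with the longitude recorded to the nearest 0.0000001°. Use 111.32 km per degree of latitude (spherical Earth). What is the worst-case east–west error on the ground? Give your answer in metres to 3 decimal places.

0.006 metres

Rounding to 7 decimal places leaves the longitude within ±5e-08° of the true value.
One degree of longitude at 7.1194° is 111320 × cos 7.1194° ≈ 111320 × 0.9923 = 110462 m.
So at most 5e-08° × 110462 ≈ 0.00552309 m east–west.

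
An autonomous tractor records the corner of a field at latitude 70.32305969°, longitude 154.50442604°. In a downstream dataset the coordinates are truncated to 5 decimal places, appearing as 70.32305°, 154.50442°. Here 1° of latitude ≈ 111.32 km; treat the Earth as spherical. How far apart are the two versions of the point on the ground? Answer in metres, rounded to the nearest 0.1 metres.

1.1 metres

Δlat = 70.32305969 − 70.32305 = +0.00000969°; Δlon = 154.50442604 − 154.50442 = +0.00000604°.
N–S: 0.00000969° × 111320 m/° = 1.07869 m.
E–W at 70.323°: 0.00000604° × 111320 × cos 70.323° = 0.00000604 × 111320 × 0.3367 ≈ 0.226399 m.
Distance: √(1.07869² + 0.226399²) ≈ 1.10219 m.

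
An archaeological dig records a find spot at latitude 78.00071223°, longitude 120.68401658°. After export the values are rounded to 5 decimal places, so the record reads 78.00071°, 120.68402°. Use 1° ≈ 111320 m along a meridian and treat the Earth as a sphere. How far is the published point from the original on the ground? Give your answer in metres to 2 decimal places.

Δlat = 78.00071223 − 78.00071 = +0.00000223°; Δlon = 120.68401658 − 120.68402 = -0.00000342°.
North–south shift: 0.00000223 × 111320 = 0.248244 m.
E–W at 78.0007°: -0.00000342° × 111320 × cos 78.0007° = -0.00000342 × 111320 × 0.2079 ≈ -0.0791504 m.
Hypotenuse of the two orthogonal shifts: √(0.248244² + 0.0791504²) = 0.260556 m.

0.26 metres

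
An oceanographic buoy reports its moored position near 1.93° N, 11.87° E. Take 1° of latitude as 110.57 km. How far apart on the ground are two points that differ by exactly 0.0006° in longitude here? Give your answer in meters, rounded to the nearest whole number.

0.0006° of longitude at 1.93° is 0.0006 × 110570 × cos 1.93° ≈ 0.0006 × 110507 = 66.3044 m.

66 meters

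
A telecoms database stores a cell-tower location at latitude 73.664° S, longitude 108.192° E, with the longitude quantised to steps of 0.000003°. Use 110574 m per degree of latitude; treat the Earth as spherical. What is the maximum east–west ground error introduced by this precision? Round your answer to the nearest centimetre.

With a 0.000003° grid the true value lies within half a step, ±0.000003°/2 = ±1.5e-06°, of the stored one.
Parallels shrink by cos φ, so at 73.664° a degree of longitude is 110574 × 0.2813 ≈ 31101.1 m.
Maximum E–W displacement: 1.5e-06 × 31101.1 = 0.0466517 m.
That is 0.0466517 m = 4.6652 cm.

5 centimetres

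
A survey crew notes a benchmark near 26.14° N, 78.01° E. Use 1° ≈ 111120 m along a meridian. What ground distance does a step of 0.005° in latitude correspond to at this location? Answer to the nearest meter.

556 meters

0.005° × 111120 m/° = 555.6 m.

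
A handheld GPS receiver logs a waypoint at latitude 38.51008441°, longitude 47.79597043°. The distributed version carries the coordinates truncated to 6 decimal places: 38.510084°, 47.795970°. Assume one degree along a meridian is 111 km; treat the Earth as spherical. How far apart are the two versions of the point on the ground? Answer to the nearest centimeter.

The latitude changed by +0.00000041° and the longitude by +0.00000043°.
N–S: 0.00000041° × 111000 m/° = 0.04551 m.
E–W at 38.5101°: 0.00000043° × 111000 × cos 38.5101° = 0.00000043 × 111000 × 0.7825 ≈ 0.0373487 m.
Combined displacement = (0.04551² + 0.0373487²)^½ ≈ 0.0588734 m.
That is 0.0588734 m = 5.8873 cm.

6 centimeters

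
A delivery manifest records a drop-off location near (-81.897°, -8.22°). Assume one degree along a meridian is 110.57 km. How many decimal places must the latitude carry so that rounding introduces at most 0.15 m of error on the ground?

One degree of latitude covers 110570 m.
Rounding to N decimal places gives at most 0.5 × 10⁻ᴺ degrees of error, i.e. 0.5 × 10⁻ᴺ × 110570 m.
Setting 55285 × 10⁻ᴺ ≤ 0.15 gives 10ᴺ ≥ 3.686e+05, i.e. N ≥ 5.57.
N = 5 would give 0.553 m (too coarse); N = 6 gives 0.0553 m ≤ 0.15 m.

6 decimal places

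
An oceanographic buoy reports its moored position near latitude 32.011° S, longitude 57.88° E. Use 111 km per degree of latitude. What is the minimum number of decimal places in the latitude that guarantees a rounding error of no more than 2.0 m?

5 decimal places

One degree of latitude covers 111000 m.
Rounding to N decimal places gives at most 0.5 × 10⁻ᴺ degrees of error, i.e. 0.5 × 10⁻ᴺ × 111000 m.
Setting 55500 × 10⁻ᴺ ≤ 2.0 gives 10ᴺ ≥ 2.775e+04, i.e. N ≥ 4.44.
At 4 places the error can reach 5.55 m, but 5 places keeps it to 0.555 m.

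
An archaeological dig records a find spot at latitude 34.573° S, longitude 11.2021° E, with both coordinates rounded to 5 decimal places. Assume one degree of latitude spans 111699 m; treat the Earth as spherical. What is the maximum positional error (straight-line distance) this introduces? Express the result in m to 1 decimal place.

0.7 m

Rounding to 5 decimal places leaves each coordinate within ±5e-06° of the true value.
North–south component: 5e-06° × 111699 = 0.558495 m.
Longitude error → 5e-06 × 111699 × cos 34.573° = 5e-06 × 111699 × 0.8234 ≈ 0.459867 m.
The two errors are perpendicular, so the maximum displacement is √(0.558495² + 0.459867²) ≈ 0.72346 m.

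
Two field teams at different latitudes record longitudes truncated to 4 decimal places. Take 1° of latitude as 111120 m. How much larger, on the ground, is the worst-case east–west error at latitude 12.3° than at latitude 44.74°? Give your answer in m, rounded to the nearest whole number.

3 m

Truncating at 4 decimal places can drop up to a full unit in the last place, so the longitude may be off by as much as 0.0001°.
At 12.3°: 0.0001° × 111120 × cos 12.3° = 0.0001 × 111120 × 0.9770 ≈ 10.857 m.
At 44.74°: 0.0001° × 111120 × cos 44.74° = 0.0001 × 111120 × 0.7103 ≈ 7.8929 m.
So the lower-latitude error exceeds the higher by 10.857 − 7.8929 = 2.964 m.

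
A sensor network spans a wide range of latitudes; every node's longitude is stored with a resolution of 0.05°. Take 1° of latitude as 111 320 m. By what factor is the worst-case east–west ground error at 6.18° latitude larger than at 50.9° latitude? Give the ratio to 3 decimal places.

With a 0.05° grid the true value lies within half a step, ±0.05°/2 = ±0.025°, of the stored one.
At 6.18°: 0.025° × 111320 × cos 6.18° = 0.025 × 111320 × 0.9942 ≈ 2766.8 m.
At 50.9°: 0.025° × 111320 × cos 50.9° = 0.025 × 111320 × 0.6307 ≈ 1755.2 m.
Ratio: 2766.8 / 1755.2 = cos 6.18° / cos 50.9° ≈ 1.5764.

1.576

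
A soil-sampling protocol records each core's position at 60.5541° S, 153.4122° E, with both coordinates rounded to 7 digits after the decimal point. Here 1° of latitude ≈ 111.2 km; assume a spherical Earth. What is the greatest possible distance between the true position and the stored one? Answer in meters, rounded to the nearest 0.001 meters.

0.006 meters

Rounding to 7 decimal places leaves each coordinate within ±5e-08° of the true value.
North–south component: 5e-08° × 111200 = 0.00556 m.
E–W at 60.5541°: 5e-08° × 111200 × cos 60.5541° = 5e-08 × 111200 × 0.4916 ≈ 0.0027333 m.
Combining orthogonally: (0.00556² + 0.0027333²)^½ ≈ 0.00619553 m.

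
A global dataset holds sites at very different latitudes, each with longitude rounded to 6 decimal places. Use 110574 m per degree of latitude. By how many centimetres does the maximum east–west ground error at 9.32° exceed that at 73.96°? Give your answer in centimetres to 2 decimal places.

3.93 centimetres

Rounding to 6 decimal places leaves the longitude within ±5e-07° of the true value.
Error at 9.32° = 5e-07° × 110574 × cos 9.32° ≈ 0.055287 × 0.9868 = 0.054557 m.
At 73.96°: 5e-07° × 110574 × cos 73.96° = 5e-07 × 110574 × 0.2763 ≈ 0.015276 m.
Difference: 0.054557 − 0.015276 = 0.039281 m.
That is 0.0392809 m = 3.9281 cm.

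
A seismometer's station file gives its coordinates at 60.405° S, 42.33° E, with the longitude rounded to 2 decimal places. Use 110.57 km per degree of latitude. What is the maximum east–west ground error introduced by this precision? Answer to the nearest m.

Rounding to 2 decimal places leaves the longitude within ±0.005° of the true value.
At latitude 60.405° a degree of longitude spans 110570 m × cos 60.405° = 110570 × 0.4939 ≈ 54606.8 m.
Maximum E–W displacement: 0.005 × 54606.8 = 273.034 m.

273 m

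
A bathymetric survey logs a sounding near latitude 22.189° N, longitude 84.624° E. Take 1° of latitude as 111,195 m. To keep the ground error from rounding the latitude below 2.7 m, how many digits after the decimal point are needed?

5 decimal places

One degree of latitude covers 111195 m.
Rounding to N decimal places gives at most 0.5 × 10⁻ᴺ degrees of error, i.e. 0.5 × 10⁻ᴺ × 111195 m.
Need 0.5 × 111195 × 10⁻ᴺ ≤ 2.7 → 10⁻ᴺ ≤ 4.856e-05, so N ≥ 4.31.
N = 4 would give 5.56 m (too coarse); N = 5 gives 0.556 m ≤ 2.7 m.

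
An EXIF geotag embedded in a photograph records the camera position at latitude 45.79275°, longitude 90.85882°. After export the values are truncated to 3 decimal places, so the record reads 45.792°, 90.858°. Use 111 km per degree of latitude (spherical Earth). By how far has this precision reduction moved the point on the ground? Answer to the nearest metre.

105 metres

The latitude changed by +0.00075° and the longitude by +0.00082°.
North–south shift: 0.00075 × 111000 = 83.25 m.
East–west at this latitude: 0.00082° × 111000 × cos 45.792° ≈ 0.00082 × 77396.4 = 63.4651 m.
Combined displacement = (83.25² + 63.4651²)^½ ≈ 104.682 m.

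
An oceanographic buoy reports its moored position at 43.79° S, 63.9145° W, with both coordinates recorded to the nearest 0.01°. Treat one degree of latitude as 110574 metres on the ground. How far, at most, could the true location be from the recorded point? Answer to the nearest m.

Rounding to 2 decimal places leaves each coordinate within ±0.005° of the true value.
Latitude error → 0.005 × 110574 = 552.87 m along the meridian.
E–W at 43.79°: 0.005° × 110574 × cos 43.79° = 0.005 × 110574 × 0.7219 ≈ 399.106 m.
Worst case both components are at the extreme and orthogonal: √(552.87² + 399.106²) ≈ 681.873 m.

682 m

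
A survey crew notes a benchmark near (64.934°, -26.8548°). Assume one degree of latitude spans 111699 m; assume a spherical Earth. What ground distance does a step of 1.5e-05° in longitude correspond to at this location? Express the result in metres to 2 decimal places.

At 64.934° a degree of longitude is 111699 × cos 64.934° ≈ 47322.6 m, so 1.5e-05° corresponds to 0.709839 m.

0.71 metres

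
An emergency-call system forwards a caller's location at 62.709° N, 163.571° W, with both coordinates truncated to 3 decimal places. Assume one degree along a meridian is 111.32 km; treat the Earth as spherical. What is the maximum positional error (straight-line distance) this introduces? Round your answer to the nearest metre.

Truncating at 3 decimal places can drop up to a full unit in the last place, so each coordinate may be off by as much as 0.001°.
North–south component: 0.001° × 111320 = 111.32 m.
East–west component at 62.709°: 0.001° × 111320 × cos 62.709° ≈ 0.001 × 51041.3 ≈ 51.0413 m.
Worst case both components are at the extreme and orthogonal: √(111.32² + 51.0413²) ≈ 122.464 m.

122 metres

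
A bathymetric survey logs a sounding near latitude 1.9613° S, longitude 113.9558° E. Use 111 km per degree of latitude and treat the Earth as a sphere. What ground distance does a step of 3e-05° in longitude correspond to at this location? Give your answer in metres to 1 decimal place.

One degree of longitude here spans 111000 × cos 1.9613° = 111000 × 0.9994 ≈ 110935 m; 3e-05° of that is 3.32805 m.

3.3 metres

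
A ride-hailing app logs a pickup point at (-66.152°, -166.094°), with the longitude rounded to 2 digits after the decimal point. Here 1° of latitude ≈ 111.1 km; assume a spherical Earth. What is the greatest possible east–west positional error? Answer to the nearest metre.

Rounding to 2 decimal places leaves the longitude within ±0.005° of the true value.
One degree of longitude at 66.152° is 111100 × cos 66.152° ≈ 111100 × 0.4043 = 44919 m.
East–west error: 0.005° × 44919 m/° ≈ 224.595 m.

225 metres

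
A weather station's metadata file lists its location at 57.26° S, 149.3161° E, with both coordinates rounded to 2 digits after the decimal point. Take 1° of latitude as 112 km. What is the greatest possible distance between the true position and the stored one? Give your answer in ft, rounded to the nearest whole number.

Rounding to 2 decimal places leaves each coordinate within ±0.005° of the true value.
North–south component: 0.005° × 112000 = 560 m.
E–W at 57.26°: 0.005° × 112000 × cos 57.26° = 0.005 × 112000 × 0.5408 ≈ 302.863 m.
Worst case both components are at the extreme and orthogonal: √(560² + 302.863²) ≈ 636.652 m.
Converting: 636.652 m × 3.2808 ft/m ≈ 2088.8 ft.

2089 ft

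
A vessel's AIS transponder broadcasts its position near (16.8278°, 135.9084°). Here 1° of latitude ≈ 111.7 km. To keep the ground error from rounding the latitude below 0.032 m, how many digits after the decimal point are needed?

7 decimal places

One degree of latitude covers 111700 m.
With N decimal places the half-ulp bound is 0.5·10⁻ᴺ°, or 0.5·10⁻ᴺ × 111700 m on the ground.
Need 0.5 × 111700 × 10⁻ᴺ ≤ 0.032 → 10⁻ᴺ ≤ 5.730e-07, so N ≥ 6.24.
So 7 decimal places suffice (0.00558 m); 6 would allow up to 0.0558 m.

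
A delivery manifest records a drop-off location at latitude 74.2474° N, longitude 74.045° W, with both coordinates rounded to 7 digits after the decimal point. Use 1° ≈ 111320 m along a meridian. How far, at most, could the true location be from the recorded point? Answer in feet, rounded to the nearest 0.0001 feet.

0.0189 feet

Rounding to 7 decimal places leaves each coordinate within ±5e-08° of the true value.
N–S: 5e-08° × 111320 m/° = 0.005566 m.
E–W at 74.2474°: 5e-08° × 111320 × cos 74.2474° = 5e-08 × 111320 × 0.2715 ≈ 0.00151108 m.
Combining orthogonally: (0.005566² + 0.00151108²)^½ ≈ 0.00576747 m.
Converting: 0.00576747 m × 3.2808 ft/m ≈ 0.018922 ft.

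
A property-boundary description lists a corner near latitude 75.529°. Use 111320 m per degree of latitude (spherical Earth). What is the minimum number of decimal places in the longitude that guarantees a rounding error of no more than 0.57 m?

At 75.529° one degree of longitude covers 111320 × cos 75.529° ≈ 111320 × 0.2499 ≈ 27817.7 m.
Rounding to N decimal places gives at most 0.5 × 10⁻ᴺ degrees of error, i.e. 0.5 × 10⁻ᴺ × 27817.7 m.
Need 0.5 × 27817.7 × 10⁻ᴺ ≤ 0.57 → 10⁻ᴺ ≤ 4.098e-05, so N ≥ 4.39.
So 5 decimal places suffice (0.139 m); 4 would allow up to 1.39 m.

5 decimal places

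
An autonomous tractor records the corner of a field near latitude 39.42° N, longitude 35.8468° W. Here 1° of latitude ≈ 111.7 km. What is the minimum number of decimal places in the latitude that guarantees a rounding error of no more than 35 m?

One degree of latitude covers 111700 m.
Rounding to N decimal places gives at most 0.5 × 10⁻ᴺ degrees of error, i.e. 0.5 × 10⁻ᴺ × 111700 m.
Setting 55850 × 10⁻ᴺ ≤ 35 gives 10ᴺ ≥ 1596, i.e. N ≥ 3.20.
N = 3 would give 55.9 m (too coarse); N = 4 gives 5.58 m ≤ 35 m.

4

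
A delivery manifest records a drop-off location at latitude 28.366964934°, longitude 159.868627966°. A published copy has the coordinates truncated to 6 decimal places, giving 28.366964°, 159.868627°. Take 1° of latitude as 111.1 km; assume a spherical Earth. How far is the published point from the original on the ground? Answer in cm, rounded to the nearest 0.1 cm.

14.0 cm

Δlat = 28.366964934 − 28.366964 = +0.000000934°; Δlon = 159.868627966 − 159.868627 = +0.000000966°.
North–south shift: 0.000000934 × 111100 = 0.103767 m.
E–W at 28.367°: 0.000000966° × 111100 × cos 28.367° = 0.000000966 × 111100 × 0.8799 ≈ 0.0944356 m.
Hypotenuse of the two orthogonal shifts: √(0.103767² + 0.0944356²) = 0.140306 m.
That is 0.140306 m = 14.031 cm.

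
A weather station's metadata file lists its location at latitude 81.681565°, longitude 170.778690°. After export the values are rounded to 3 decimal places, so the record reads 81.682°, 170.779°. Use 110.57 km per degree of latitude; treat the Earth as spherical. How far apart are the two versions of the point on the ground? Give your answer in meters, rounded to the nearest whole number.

The latitude changed by -0.000435° and the longitude by -0.000310°.
N–S: -0.000435° × 110570 m/° = -48.0979 m.
E–W at 81.682°: -0.000310° × 110570 × cos 81.682° = -0.000310 × 110570 × 0.1447 ≈ -4.95871 m.
Combined displacement = (48.0979² + 4.95871²)^½ ≈ 48.3529 m.

48 meters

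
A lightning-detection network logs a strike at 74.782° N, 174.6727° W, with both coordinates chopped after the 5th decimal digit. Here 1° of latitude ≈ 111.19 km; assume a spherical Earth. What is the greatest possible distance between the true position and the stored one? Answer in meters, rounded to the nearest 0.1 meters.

Truncating at 5 decimal places can drop up to a full unit in the last place, so each coordinate may be off by as much as 1e-05°.
North–south component: 1e-05° × 111190 = 1.1119 m.
East–west component at 74.782°: 1e-05° × 111190 × cos 74.782° ≈ 1e-05 × 29186.5 ≈ 0.291865 m.
Combining orthogonally: (1.1119² + 0.291865²)^½ ≈ 1.14957 m.

1.1 meters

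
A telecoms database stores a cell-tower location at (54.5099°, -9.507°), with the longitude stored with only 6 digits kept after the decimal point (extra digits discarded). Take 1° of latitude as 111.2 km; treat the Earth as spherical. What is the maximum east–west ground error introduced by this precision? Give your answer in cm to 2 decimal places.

Truncating at 6 decimal places can drop up to a full unit in the last place, so the longitude may be off by as much as 1e-06°.
One degree of longitude at 54.5099° is 111200 × cos 54.5099° ≈ 111200 × 0.5806 = 64558.5 m.
Maximum E–W displacement: 1e-06 × 64558.5 = 0.0645585 m.
That is 0.0645585 m = 6.4559 cm.

6.46 cm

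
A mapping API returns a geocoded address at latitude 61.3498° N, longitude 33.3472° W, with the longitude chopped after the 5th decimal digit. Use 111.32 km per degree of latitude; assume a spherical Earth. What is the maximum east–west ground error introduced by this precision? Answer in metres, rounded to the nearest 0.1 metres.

0.5 metres

Truncating at 5 decimal places can drop up to a full unit in the last place, so the longitude may be off by as much as 1e-05°.
Parallels shrink by cos φ, so at 61.3498° a degree of longitude is 111320 × 0.4795 ≈ 53373.6 m.
East–west error: 1e-05° × 53373.6 m/° ≈ 0.533736 m.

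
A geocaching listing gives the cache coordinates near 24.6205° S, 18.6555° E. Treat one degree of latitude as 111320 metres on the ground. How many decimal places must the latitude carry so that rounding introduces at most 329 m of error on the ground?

3 decimal places

One degree of latitude covers 111320 m.
Rounding to N decimal places gives at most 0.5 × 10⁻ᴺ degrees of error, i.e. 0.5 × 10⁻ᴺ × 111320 m.
Setting 55660 × 10⁻ᴺ ≤ 329 gives 10ᴺ ≥ 169.2, i.e. N ≥ 2.23.
N = 2 would give 557 m (too coarse); N = 3 gives 55.7 m ≤ 329 m.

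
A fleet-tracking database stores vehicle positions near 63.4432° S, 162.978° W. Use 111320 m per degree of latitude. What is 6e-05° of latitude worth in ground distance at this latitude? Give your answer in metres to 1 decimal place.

6e-05° × 111320 m/° = 6.6792 m.

6.7 metres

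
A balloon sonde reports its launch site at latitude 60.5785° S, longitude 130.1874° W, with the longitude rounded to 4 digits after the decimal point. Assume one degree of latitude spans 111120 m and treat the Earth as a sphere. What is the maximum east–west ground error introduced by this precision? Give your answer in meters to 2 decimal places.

Rounding to 4 decimal places leaves the longitude within ±5e-05° of the true value.
Parallels shrink by cos φ, so at 60.5785° a degree of longitude is 111120 × 0.4912 ≈ 54585.5 m.
Maximum E–W displacement: 5e-05 × 54585.5 = 2.72928 m.

2.73 meters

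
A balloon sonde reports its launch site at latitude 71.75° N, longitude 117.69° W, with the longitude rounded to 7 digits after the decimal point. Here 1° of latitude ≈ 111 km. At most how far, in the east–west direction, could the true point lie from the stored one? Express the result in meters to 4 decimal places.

Rounding to 7 decimal places leaves the longitude within ±5e-08° of the true value.
At latitude 71.75° a degree of longitude spans 111000 m × cos 71.75° = 111000 × 0.3132 ≈ 34761.2 m.
East–west error: 5e-08° × 34761.2 m/° ≈ 0.00173806 m.

0.0017 meters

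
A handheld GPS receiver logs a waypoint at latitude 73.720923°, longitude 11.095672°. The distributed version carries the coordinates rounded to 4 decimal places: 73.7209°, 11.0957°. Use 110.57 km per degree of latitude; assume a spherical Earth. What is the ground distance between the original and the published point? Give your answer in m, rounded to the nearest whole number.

The latitude changed by +0.000023° and the longitude by -0.000028°.
N–S: 0.000023° × 110570 m/° = 2.54311 m.
E–W at 73.7209°: -0.000028° × 110570 × cos 73.7209° = -0.000028 × 110570 × 0.2803 ≈ -0.867849 m.
Combined displacement = (2.54311² + 0.867849²)^½ ≈ 2.68711 m.

3 m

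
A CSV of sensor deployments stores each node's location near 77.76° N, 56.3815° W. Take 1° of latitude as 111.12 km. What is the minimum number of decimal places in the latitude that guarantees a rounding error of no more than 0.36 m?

6

One degree of latitude covers 111120 m.
With N decimal places the half-ulp bound is 0.5·10⁻ᴺ°, or 0.5·10⁻ᴺ × 111120 m on the ground.
Need 0.5 × 111120 × 10⁻ᴺ ≤ 0.36 → 10⁻ᴺ ≤ 6.479e-06, so N ≥ 5.19.
So 6 decimal places suffice (0.0556 m); 5 would allow up to 0.556 m.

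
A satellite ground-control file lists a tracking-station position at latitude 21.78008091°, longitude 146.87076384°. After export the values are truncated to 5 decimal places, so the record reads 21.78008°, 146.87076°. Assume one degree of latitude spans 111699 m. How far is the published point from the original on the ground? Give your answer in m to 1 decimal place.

The latitude changed by +0.00000091° and the longitude by +0.00000384°.
North–south shift: 0.00000091 × 111699 = 0.101646 m.
E–W at 21.7801°: 0.00000384° × 111699 × cos 21.7801° = 0.00000384 × 111699 × 0.9286 ≈ 0.398305 m.
Combined displacement = (0.101646² + 0.398305²)^½ ≈ 0.411071 m.

0.4 m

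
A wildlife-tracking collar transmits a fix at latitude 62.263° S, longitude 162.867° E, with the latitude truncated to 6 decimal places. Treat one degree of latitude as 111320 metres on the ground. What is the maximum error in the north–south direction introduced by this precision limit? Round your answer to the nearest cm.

Truncating at 6 decimal places can drop up to a full unit in the last place, so the latitude may be off by as much as 1e-06°.
So the N–S error is at most 1e-06 × 111320 = 0.11132 m.
That is 0.11132 m = 11.132 cm.

11 cm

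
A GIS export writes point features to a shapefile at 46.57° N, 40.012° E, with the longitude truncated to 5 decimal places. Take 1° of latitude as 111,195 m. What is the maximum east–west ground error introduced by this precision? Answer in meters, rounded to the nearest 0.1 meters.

Truncating at 5 decimal places can drop up to a full unit in the last place, so the longitude may be off by as much as 1e-05°.
At latitude 46.57° a degree of longitude spans 111195 m × cos 46.57° = 111195 × 0.6875 ≈ 76443 m.
So at most 1e-05° × 76443 ≈ 0.76443 m east–west.

0.8 meters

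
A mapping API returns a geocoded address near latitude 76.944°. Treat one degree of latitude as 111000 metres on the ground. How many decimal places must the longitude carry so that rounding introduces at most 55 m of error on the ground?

3 decimal places

At 76.944° one degree of longitude covers 111000 × cos 76.944° ≈ 111000 × 0.2259 ≈ 25075.3 m.
Rounding to N decimal places gives at most 0.5 × 10⁻ᴺ degrees of error, i.e. 0.5 × 10⁻ᴺ × 25075.3 m.
Setting 12537.6 × 10⁻ᴺ ≤ 55 gives 10ᴺ ≥ 228, i.e. N ≥ 2.36.
N = 2 would give 125 m (too coarse); N = 3 gives 12.5 m ≤ 55 m.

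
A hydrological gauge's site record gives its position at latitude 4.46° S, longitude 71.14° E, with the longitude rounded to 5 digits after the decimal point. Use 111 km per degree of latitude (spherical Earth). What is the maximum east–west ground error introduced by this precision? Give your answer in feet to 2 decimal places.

Rounding to 5 decimal places leaves the longitude within ±5e-06° of the true value.
At latitude 4.46° a degree of longitude spans 111000 m × cos 4.46° = 111000 × 0.9970 ≈ 110664 m.
So at most 5e-06° × 110664 ≈ 0.553319 m east–west.
In feet: 0.553319 m ÷ 0.3048 ≈ 1.8154 ft.

1.82 feet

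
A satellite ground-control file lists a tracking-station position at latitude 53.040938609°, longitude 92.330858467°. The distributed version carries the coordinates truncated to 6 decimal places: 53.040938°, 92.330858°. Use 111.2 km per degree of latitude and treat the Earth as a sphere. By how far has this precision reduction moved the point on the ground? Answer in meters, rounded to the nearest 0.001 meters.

The latitude changed by +0.000000609° and the longitude by +0.000000467°.
North–south shift: 0.000000609 × 111200 = 0.0677208 m.
E–W at 53.0409°: 0.000000467° × 111200 × cos 53.0409° = 0.000000467 × 111200 × 0.6012 ≈ 0.0312229 m.
Hypotenuse of the two orthogonal shifts: √(0.0677208² + 0.0312229²) = 0.0745719 m.

0.075 meters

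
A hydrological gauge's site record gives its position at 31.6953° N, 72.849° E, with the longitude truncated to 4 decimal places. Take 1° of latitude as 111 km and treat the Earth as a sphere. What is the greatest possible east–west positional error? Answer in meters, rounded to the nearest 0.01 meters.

9.44 meters

Truncating at 4 decimal places can drop up to a full unit in the last place, so the longitude may be off by as much as 0.0001°.
At latitude 31.6953° a degree of longitude spans 111000 m × cos 31.6953° = 111000 × 0.8509 ≈ 94444.8 m.
Maximum E–W displacement: 0.0001 × 94444.8 = 9.44448 m.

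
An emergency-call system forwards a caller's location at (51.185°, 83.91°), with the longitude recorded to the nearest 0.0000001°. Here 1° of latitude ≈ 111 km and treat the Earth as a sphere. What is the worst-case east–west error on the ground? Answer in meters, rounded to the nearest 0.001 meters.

0.003 meters

Rounding to 7 decimal places leaves the longitude within ±5e-08° of the true value.
At latitude 51.185° a degree of longitude spans 111000 m × cos 51.185° = 111000 × 0.6268 ≈ 69575.7 m.
East–west error: 5e-08° × 69575.7 m/° ≈ 0.00347878 m.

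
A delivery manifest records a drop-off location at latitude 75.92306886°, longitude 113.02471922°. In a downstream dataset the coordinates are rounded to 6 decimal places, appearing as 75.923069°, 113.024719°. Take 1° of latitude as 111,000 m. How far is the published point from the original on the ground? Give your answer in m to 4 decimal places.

0.0166 m

The latitude changed by -0.00000014° and the longitude by +0.00000022°.
N–S: -0.00000014° × 111000 m/° = -0.01554 m.
E–W at 75.9231°: 0.00000022° × 111000 × cos 75.9231° = 0.00000022 × 111000 × 0.2432 ≈ 0.00593954 m.
Combined displacement = (0.01554² + 0.00593954²)^½ ≈ 0.0166364 m.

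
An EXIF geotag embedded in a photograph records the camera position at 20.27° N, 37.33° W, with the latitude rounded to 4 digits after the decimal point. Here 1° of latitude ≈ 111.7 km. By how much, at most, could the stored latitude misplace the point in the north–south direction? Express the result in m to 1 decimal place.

Rounding to 4 decimal places leaves the latitude within ±5e-05° of the true value.
North–south distance: 5e-05° × 111700 m/° = 5.585 m.

5.6 m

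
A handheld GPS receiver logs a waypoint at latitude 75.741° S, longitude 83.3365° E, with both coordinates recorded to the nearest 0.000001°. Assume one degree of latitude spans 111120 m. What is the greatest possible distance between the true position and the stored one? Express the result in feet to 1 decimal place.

0.2 feet

Rounding to 6 decimal places leaves each coordinate within ±5e-07° of the true value.
North–south component: 5e-07° × 111120 = 0.05556 m.
Longitude error → 5e-07 × 111120 × cos 75.741° = 5e-07 × 111120 × 0.2463 ≈ 0.0136847 m.
Worst case both components are at the extreme and orthogonal: √(0.05556² + 0.0136847²) ≈ 0.0572205 m.
In feet: 0.0572205 m ÷ 0.3048 ≈ 0.18773 ft.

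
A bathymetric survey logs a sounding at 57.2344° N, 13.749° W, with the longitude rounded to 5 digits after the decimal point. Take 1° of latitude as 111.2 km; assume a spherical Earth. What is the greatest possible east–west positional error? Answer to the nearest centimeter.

Rounding to 5 decimal places leaves the longitude within ±5e-06° of the true value.
At latitude 57.2344° a degree of longitude spans 111200 m × cos 57.2344° = 111200 × 0.5412 ≈ 60181.8 m.
East–west error: 5e-06° × 60181.8 m/° ≈ 0.300909 m.
That is 0.300909 m = 30.091 cm.

30 centimeters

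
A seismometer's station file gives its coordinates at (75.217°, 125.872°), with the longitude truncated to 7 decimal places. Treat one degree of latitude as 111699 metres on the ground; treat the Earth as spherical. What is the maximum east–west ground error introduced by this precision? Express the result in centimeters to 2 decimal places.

0.29 centimeters

Truncating at 7 decimal places can drop up to a full unit in the last place, so the longitude may be off by as much as 1e-07°.
Parallels shrink by cos φ, so at 75.217° a degree of longitude is 111699 × 0.2552 ≈ 28501 m.
East–west error: 1e-07° × 28501 m/° ≈ 0.0028501 m.
That is 0.0028501 m = 0.28501 cm.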